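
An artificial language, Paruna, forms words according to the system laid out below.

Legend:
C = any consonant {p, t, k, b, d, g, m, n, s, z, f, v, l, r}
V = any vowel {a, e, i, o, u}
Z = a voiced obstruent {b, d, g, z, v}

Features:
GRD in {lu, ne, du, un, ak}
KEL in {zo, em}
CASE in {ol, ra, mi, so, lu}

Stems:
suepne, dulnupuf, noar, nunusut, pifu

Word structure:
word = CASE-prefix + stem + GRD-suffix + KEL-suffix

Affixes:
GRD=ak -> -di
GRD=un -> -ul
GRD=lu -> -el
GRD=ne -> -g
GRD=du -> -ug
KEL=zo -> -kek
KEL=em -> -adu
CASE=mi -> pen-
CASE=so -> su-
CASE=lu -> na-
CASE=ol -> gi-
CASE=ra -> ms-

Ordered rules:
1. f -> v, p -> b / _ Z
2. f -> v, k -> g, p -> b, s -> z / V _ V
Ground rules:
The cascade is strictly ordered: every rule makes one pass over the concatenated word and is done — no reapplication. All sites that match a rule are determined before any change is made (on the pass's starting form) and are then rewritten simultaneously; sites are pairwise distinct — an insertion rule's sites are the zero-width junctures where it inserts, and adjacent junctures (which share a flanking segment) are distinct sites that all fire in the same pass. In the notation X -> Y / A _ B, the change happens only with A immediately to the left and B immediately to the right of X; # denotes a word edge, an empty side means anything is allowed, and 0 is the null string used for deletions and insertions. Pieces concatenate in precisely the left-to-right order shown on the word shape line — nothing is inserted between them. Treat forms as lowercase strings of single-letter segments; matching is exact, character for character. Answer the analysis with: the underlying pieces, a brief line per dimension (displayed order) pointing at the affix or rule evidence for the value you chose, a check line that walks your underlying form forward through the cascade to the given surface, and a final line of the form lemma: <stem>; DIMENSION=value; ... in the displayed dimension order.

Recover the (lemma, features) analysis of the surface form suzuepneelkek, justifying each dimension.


underlying: su-suepne-el-kek
GRD=lu - signalled by the affix -el
KEL=zo - signalled by the affix -kek
CASE=so - signalled by the affix su-
check: susuepneelkek -> susuepneelkek -> suzuepneelkek
lemma: suepne; GRD=lu; KEL=zo; CASE=so


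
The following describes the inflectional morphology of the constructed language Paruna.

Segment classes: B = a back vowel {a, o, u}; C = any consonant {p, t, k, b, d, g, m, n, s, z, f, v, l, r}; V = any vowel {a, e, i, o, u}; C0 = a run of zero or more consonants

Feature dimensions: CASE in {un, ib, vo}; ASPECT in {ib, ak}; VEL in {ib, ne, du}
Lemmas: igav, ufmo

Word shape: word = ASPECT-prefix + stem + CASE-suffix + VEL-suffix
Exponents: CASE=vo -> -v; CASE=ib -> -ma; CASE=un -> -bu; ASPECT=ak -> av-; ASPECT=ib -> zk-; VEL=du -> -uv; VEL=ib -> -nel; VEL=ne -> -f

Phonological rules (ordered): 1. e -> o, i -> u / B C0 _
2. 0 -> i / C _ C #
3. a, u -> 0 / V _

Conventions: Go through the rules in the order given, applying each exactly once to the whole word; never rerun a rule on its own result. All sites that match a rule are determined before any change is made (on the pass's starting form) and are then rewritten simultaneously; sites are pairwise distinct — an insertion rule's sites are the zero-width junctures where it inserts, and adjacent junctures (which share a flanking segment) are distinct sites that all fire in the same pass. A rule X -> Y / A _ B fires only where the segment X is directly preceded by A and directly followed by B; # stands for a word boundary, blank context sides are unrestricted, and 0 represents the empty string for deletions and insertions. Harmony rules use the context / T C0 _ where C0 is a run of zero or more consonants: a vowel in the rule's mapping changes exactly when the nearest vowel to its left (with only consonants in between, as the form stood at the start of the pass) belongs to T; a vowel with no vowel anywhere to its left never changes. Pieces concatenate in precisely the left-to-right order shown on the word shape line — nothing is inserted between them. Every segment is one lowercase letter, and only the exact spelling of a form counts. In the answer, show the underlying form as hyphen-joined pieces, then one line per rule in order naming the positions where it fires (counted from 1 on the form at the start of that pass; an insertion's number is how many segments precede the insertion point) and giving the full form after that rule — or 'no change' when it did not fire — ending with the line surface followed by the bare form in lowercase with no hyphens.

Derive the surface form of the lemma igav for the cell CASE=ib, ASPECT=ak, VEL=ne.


underlying: av-igav-ma-f
1. e -> o, i -> u / B C0 _: fires at position(s) 3: avugavmaf
2. 0 -> i / C _ C #: no change
3. a, u -> 0 / V _: no change
surface: avugavmaf


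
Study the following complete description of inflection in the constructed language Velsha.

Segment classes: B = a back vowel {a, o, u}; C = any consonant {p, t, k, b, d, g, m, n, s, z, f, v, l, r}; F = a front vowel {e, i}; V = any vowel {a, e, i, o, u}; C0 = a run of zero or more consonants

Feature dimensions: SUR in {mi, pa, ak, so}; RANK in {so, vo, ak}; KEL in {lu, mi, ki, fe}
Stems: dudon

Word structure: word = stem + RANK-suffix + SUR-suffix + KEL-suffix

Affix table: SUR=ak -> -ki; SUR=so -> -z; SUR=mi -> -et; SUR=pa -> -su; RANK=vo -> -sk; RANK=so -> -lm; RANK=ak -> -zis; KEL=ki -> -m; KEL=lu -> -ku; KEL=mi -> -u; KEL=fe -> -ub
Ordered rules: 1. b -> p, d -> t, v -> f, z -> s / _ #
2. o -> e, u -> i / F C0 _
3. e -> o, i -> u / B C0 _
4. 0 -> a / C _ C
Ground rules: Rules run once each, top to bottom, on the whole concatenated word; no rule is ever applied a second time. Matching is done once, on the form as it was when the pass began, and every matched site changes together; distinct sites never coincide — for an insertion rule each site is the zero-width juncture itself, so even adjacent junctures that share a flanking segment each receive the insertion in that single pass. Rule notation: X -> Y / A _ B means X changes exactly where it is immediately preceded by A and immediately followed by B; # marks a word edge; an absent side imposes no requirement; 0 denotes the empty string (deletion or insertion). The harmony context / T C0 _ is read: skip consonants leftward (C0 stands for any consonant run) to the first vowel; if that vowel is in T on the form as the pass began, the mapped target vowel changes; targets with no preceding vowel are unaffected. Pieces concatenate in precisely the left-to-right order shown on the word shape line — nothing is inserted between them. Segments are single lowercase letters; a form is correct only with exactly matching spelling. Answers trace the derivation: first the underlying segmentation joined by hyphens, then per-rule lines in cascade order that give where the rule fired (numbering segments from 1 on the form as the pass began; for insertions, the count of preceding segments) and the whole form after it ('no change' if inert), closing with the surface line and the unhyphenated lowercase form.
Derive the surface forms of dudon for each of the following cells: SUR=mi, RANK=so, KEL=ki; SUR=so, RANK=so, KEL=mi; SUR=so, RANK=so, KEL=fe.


cell SUR=mi, RANK=so, KEL=ki:
underlying: dudon-lm-et-m
1. b -> p, d -> t, v -> f, z -> s / _ #: no change
2. o -> e, u -> i / F C0 _: no change
3. e -> o, i -> u / B C0 _: fires at position(s) 8: dudonlmotm
4. 0 -> a / C _ C: inserts after position(s) 5, 6, 9: dudonalamotam
surface: dudonalamotam

cell SUR=so, RANK=so, KEL=mi:
underlying: dudon-lm-z-u
1. b -> p, d -> t, v -> f, z -> s / _ #: no change
2. o -> e, u -> i / F C0 _: no change
3. e -> o, i -> u / B C0 _: no change
4. 0 -> a / C _ C: inserts after position(s) 5, 6, 7: dudonalamazu
surface: dudonalamazu

cell SUR=so, RANK=so, KEL=fe:
underlying: dudon-lm-z-ub
1. b -> p, d -> t, v -> f, z -> s / _ #: fires at position(s) 10: dudonlmzup
2. o -> e, u -> i / F C0 _: no change
3. e -> o, i -> u / B C0 _: no change
4. 0 -> a / C _ C: inserts after position(s) 5, 6, 7: dudonalamazup
surface: dudonalamazup


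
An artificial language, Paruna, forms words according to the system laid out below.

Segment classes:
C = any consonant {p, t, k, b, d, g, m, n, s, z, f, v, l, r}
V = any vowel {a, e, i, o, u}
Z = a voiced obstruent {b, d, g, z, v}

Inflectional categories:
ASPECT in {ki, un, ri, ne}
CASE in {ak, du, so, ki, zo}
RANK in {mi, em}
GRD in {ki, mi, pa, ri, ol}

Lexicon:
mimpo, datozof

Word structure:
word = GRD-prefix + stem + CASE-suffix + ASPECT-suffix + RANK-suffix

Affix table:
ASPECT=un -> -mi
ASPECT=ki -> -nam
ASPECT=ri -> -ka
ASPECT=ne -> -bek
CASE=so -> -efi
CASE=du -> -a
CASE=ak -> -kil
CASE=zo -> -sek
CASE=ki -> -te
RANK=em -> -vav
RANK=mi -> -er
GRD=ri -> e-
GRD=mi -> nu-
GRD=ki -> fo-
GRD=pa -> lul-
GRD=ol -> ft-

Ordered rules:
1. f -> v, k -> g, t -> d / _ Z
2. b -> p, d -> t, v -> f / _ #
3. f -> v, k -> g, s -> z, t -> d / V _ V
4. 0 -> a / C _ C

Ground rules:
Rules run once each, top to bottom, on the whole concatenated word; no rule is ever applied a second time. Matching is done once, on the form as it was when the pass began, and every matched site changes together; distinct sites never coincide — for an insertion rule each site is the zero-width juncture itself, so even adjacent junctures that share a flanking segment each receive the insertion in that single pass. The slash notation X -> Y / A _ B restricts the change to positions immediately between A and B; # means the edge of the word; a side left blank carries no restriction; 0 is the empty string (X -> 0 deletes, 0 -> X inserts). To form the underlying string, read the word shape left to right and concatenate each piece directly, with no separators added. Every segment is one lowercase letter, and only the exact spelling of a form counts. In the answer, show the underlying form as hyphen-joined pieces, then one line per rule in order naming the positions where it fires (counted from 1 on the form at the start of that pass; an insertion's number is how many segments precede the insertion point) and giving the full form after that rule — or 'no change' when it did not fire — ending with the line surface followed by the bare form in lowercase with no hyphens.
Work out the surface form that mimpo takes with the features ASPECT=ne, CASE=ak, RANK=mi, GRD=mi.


underlying: nu-mimpo-kil-bek-er
1. f -> v, k -> g, t -> d / _ Z: no change
2. b -> p, d -> t, v -> f / _ #: no change
3. f -> v, k -> g, s -> z, t -> d / V _ V: fires at position(s) 8, 13: numimpogilbeger
4. 0 -> a / C _ C: inserts after position(s) 5, 10: numimapogilabeger
surface: numimapogilabeger


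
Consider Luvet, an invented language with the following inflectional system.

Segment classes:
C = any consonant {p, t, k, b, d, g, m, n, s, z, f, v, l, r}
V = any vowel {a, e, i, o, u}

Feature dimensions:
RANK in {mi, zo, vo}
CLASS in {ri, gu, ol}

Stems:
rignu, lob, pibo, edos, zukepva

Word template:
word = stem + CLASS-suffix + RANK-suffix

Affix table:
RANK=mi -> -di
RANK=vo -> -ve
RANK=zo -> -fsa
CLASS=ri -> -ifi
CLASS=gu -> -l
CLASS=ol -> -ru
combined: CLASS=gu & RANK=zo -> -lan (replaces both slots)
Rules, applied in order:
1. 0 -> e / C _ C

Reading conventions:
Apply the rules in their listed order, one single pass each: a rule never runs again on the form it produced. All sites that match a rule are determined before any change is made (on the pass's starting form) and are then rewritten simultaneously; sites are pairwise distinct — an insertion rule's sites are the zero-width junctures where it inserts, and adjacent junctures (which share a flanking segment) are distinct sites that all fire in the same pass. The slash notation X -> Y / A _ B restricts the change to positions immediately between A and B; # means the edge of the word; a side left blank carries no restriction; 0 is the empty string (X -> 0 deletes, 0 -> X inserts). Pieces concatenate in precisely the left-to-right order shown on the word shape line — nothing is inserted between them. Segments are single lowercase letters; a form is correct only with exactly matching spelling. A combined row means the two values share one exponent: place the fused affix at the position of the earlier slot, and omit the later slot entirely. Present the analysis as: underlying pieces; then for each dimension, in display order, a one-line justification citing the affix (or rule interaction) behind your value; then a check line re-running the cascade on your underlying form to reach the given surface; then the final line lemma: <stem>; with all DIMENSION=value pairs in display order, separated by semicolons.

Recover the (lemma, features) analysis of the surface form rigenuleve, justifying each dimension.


underlying: rignu-l-ve
RANK=vo - signalled by the affix -ve
CLASS=gu - signalled by the affix -l
check: rignulve -> rigenuleve
lemma: rignu; RANK=vo; CLASS=gu


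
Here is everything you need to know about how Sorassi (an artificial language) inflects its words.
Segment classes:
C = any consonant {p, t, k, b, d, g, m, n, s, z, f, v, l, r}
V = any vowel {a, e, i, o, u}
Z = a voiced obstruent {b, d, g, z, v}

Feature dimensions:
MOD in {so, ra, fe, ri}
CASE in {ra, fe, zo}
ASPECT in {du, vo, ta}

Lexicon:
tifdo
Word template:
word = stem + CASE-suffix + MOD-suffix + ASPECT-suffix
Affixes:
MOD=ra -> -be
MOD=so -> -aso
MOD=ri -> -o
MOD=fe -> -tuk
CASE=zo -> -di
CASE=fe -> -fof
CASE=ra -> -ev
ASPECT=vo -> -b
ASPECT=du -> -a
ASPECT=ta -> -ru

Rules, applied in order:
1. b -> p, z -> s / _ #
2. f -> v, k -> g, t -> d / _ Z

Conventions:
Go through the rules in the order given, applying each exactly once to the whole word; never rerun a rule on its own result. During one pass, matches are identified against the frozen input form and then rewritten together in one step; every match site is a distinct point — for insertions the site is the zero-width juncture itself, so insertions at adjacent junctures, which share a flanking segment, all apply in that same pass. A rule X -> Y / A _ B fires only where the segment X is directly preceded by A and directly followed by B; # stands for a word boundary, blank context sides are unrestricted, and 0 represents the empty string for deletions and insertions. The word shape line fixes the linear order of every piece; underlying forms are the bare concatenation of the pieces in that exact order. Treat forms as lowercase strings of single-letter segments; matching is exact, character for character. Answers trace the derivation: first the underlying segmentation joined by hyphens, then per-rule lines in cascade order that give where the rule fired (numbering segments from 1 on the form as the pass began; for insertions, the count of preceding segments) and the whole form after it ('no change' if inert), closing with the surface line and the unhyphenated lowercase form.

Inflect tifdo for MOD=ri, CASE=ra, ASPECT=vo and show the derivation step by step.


underlying: tifdo-ev-o-b
1. b -> p, z -> s / _ #: fires at position(s) 9: tifdoevop
2. f -> v, k -> g, t -> d / _ Z: fires at position(s) 3: tivdoevop
surface: tivdoevop


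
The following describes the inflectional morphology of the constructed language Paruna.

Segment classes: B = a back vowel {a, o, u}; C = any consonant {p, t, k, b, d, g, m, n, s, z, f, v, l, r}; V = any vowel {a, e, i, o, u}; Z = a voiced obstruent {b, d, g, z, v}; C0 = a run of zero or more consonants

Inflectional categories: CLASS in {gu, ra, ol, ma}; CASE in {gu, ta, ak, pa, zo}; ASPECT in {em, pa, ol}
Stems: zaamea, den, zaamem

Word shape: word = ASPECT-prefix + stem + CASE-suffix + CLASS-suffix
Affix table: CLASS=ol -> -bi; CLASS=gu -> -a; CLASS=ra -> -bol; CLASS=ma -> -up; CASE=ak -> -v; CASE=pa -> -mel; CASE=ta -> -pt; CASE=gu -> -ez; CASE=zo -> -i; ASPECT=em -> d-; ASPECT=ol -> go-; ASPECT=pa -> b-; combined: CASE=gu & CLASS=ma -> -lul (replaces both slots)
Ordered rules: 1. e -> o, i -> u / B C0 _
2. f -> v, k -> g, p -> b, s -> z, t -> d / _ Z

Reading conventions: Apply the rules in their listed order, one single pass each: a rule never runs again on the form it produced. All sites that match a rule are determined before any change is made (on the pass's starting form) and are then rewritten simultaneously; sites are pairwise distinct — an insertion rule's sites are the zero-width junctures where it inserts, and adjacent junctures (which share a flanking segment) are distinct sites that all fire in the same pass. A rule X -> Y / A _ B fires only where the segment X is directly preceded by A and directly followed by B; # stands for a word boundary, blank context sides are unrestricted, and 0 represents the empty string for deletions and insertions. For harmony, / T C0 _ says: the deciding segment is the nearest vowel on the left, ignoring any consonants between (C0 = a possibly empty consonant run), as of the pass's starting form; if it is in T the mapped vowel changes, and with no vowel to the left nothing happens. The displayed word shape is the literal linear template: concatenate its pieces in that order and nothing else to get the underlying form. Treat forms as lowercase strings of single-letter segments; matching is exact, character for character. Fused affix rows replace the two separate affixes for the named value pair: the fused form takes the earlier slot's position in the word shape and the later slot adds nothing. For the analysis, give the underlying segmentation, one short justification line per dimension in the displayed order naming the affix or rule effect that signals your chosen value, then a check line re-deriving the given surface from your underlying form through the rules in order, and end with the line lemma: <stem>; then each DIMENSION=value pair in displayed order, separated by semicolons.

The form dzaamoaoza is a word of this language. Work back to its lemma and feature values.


underlying: d-zaamea-ez-a
CLASS=gu - signalled by the affix -a
CASE=gu - signalled by the affix -ez
ASPECT=em - signalled by the affix d-
check: dzaameaeza -> dzaamoaoza -> dzaamoaoza
lemma: zaamea; CLASS=gu; CASE=gu; ASPECT=em


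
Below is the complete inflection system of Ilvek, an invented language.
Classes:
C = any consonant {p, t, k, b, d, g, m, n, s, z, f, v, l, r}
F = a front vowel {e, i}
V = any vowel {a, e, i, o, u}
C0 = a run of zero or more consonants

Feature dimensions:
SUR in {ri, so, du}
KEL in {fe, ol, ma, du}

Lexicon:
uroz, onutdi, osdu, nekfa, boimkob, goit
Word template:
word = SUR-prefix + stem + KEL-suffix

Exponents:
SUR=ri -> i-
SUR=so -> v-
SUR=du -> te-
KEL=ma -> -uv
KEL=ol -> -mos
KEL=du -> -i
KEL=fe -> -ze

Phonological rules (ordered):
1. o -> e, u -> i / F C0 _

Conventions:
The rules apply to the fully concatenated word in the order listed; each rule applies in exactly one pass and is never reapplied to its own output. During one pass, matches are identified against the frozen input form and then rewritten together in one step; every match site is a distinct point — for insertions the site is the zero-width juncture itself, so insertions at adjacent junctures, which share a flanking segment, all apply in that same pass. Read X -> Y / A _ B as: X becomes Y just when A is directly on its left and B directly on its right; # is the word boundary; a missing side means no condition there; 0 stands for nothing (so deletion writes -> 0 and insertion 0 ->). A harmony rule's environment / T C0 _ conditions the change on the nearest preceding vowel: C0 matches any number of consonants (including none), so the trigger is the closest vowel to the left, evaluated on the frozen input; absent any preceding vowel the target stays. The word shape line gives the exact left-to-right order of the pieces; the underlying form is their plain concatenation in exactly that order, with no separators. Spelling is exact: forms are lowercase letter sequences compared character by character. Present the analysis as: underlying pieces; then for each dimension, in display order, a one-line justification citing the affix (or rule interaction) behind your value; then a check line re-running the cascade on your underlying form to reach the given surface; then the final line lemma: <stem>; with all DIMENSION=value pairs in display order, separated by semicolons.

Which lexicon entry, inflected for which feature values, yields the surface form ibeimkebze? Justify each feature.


underlying: i-boimkob-ze
SUR=ri - signalled by the affix i-
KEL=fe - signalled by the affix -ze
check: iboimkobze -> ibeimkebze
lemma: boimkob; SUR=ri; KEL=fe


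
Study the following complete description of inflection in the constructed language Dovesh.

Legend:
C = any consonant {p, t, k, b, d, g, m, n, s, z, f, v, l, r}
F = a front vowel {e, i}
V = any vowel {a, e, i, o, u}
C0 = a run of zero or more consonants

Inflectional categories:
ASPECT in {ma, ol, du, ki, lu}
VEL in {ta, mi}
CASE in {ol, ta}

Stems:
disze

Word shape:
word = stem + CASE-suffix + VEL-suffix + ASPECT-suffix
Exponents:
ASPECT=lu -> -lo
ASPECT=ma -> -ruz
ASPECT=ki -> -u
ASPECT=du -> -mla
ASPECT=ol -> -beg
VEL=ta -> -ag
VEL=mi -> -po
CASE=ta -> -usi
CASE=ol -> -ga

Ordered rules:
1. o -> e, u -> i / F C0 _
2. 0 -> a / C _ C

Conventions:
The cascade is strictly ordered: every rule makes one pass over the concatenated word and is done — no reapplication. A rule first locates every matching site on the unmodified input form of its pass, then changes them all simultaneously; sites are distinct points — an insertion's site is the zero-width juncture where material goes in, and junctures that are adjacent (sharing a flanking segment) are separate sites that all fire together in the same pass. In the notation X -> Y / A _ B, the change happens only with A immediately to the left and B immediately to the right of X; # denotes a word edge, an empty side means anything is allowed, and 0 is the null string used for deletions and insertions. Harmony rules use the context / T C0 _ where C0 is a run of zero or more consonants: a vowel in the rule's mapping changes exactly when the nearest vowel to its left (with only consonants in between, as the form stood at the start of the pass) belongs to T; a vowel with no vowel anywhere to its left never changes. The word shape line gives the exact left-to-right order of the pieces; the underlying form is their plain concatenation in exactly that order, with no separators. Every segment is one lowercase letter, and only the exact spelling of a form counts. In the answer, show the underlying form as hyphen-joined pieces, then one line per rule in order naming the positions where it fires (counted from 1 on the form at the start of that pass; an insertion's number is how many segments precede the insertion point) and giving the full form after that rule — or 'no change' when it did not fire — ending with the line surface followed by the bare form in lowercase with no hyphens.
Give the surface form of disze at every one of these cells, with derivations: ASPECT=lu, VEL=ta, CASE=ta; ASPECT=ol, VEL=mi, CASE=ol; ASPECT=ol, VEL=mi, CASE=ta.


cell ASPECT=lu, VEL=ta, CASE=ta:
underlying: disze-usi-ag-lo
1. o -> e, u -> i / F C0 _: fires at position(s) 6: diszeisiaglo
2. 0 -> a / C _ C: inserts after position(s) 3, 10: disazeisiagalo
surface: disazeisiagalo

cell ASPECT=ol, VEL=mi, CASE=ol:
underlying: disze-ga-po-beg
1. o -> e, u -> i / F C0 _: no change
2. 0 -> a / C _ C: inserts after position(s) 3: disazegapobeg
surface: disazegapobeg

cell ASPECT=ol, VEL=mi, CASE=ta:
underlying: disze-usi-po-beg
1. o -> e, u -> i / F C0 _: fires at position(s) 6, 10: diszeisipebeg
2. 0 -> a / C _ C: inserts after position(s) 3: disazeisipebeg
surface: disazeisipebeg


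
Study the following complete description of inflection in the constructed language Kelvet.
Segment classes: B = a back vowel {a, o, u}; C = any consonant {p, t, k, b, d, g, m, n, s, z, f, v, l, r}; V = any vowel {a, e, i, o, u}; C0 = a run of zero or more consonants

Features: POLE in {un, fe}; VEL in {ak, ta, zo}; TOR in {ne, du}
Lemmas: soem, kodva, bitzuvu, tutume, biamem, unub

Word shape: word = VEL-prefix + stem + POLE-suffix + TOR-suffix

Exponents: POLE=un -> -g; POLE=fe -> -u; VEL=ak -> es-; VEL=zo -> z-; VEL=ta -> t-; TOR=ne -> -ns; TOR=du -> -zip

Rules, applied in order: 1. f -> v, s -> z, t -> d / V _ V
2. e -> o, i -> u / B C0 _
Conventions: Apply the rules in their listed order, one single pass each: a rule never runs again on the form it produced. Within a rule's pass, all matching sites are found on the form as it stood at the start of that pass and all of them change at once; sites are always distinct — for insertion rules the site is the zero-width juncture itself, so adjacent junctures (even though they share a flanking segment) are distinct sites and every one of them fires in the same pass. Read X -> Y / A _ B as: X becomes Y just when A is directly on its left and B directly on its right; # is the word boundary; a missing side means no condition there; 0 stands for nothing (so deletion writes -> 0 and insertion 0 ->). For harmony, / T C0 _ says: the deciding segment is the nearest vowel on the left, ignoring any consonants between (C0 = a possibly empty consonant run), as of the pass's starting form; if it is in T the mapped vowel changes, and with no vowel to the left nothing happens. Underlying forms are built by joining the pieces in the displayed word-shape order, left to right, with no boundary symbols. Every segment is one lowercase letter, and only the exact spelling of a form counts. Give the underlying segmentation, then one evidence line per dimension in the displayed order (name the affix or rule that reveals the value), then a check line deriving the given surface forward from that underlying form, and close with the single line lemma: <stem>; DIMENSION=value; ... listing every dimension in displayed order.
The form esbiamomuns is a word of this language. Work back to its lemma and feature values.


underlying: es-biamem-u-ns
POLE=fe - signalled by the affix -u
VEL=ak - signalled by the affix es-
TOR=ne - signalled by the affix -ns
check: esbiamemuns -> esbiamemuns -> esbiamomuns
lemma: biamem; POLE=fe; VEL=ak; TOR=ne


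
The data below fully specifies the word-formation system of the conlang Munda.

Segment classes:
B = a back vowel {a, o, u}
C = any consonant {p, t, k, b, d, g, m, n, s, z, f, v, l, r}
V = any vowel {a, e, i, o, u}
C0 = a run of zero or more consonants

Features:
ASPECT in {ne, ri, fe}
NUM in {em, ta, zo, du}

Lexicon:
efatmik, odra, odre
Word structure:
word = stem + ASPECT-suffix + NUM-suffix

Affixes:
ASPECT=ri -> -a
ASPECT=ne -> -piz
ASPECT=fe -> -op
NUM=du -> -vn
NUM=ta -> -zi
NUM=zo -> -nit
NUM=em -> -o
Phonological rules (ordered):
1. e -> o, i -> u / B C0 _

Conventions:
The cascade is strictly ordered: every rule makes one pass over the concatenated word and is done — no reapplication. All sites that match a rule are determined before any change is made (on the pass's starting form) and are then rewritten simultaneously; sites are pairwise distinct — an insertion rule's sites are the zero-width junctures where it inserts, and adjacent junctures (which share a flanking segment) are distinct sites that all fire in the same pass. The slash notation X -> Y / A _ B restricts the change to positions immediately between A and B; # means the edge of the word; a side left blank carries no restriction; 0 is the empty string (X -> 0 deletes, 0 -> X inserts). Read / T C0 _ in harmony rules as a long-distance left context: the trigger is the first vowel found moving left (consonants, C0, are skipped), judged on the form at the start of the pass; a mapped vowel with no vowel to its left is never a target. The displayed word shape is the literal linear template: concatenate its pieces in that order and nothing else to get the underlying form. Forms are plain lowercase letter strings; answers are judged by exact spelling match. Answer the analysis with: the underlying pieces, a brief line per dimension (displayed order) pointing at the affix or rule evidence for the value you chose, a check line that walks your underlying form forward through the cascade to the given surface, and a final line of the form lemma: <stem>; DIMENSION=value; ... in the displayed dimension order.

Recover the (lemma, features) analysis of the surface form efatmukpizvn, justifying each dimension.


underlying: efatmik-piz-vn
ASPECT=ne - signalled by the affix -piz
NUM=du - signalled by the affix -vn
check: efatmikpizvn -> efatmukpizvn
lemma: efatmik; ASPECT=ne; NUM=du


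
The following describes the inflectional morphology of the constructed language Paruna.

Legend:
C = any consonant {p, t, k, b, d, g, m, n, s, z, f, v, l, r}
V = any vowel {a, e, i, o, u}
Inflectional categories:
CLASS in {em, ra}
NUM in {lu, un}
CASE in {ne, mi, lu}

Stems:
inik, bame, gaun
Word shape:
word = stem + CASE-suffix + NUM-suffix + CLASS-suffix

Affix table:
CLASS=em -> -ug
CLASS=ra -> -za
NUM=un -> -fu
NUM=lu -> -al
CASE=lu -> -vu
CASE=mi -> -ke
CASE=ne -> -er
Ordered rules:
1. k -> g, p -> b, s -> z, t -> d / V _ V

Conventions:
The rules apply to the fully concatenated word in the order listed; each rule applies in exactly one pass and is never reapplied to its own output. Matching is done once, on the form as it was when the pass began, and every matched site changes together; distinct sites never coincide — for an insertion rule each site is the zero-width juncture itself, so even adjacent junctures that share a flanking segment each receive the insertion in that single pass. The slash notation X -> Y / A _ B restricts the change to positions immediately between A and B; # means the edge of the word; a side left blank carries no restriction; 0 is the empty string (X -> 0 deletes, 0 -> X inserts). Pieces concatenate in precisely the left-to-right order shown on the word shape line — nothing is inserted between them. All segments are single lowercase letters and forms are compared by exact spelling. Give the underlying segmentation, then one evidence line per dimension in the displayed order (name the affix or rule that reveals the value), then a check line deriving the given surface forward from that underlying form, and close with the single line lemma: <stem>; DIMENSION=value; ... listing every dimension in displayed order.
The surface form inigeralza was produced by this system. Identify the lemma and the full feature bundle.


underlying: inik-er-al-za
CLASS=ra - signalled by the affix -za
NUM=lu - signalled by the affix -al
CASE=ne - signalled by the affix -er
check: inikeralza -> inigeralza
lemma: inik; CLASS=ra; NUM=lu; CASE=ne


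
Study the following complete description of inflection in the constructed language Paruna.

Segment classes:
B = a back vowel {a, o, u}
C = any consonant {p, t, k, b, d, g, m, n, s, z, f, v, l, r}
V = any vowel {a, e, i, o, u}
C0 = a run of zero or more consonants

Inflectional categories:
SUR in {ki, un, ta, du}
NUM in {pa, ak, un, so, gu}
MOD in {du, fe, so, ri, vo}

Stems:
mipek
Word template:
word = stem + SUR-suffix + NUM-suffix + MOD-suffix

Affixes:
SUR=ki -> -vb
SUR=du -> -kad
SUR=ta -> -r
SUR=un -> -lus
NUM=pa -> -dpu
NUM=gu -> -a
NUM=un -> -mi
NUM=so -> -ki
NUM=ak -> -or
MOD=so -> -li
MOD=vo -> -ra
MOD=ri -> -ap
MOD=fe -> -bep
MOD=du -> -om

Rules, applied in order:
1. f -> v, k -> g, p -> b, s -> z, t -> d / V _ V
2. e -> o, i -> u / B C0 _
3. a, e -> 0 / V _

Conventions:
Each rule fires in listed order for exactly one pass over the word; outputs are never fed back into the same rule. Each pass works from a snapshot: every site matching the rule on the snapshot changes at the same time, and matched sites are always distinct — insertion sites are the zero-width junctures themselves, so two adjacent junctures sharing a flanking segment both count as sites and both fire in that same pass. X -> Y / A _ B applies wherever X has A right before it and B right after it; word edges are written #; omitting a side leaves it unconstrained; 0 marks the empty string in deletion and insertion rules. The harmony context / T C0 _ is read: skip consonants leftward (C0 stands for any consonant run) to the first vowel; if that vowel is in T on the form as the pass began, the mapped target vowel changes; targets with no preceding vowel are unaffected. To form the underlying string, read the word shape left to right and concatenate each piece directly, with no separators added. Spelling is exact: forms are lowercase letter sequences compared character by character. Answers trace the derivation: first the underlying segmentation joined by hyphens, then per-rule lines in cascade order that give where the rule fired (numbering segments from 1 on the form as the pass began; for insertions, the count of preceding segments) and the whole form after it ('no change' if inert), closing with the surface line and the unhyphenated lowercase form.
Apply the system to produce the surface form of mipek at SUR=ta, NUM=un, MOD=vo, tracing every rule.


underlying: mipek-r-mi-ra
1. f -> v, k -> g, p -> b, s -> z, t -> d / V _ V: fires at position(s) 3: mibekrmira
2. e -> o, i -> u / B C0 _: no change
3. a, e -> 0 / V _: no change
surface: mibekrmira


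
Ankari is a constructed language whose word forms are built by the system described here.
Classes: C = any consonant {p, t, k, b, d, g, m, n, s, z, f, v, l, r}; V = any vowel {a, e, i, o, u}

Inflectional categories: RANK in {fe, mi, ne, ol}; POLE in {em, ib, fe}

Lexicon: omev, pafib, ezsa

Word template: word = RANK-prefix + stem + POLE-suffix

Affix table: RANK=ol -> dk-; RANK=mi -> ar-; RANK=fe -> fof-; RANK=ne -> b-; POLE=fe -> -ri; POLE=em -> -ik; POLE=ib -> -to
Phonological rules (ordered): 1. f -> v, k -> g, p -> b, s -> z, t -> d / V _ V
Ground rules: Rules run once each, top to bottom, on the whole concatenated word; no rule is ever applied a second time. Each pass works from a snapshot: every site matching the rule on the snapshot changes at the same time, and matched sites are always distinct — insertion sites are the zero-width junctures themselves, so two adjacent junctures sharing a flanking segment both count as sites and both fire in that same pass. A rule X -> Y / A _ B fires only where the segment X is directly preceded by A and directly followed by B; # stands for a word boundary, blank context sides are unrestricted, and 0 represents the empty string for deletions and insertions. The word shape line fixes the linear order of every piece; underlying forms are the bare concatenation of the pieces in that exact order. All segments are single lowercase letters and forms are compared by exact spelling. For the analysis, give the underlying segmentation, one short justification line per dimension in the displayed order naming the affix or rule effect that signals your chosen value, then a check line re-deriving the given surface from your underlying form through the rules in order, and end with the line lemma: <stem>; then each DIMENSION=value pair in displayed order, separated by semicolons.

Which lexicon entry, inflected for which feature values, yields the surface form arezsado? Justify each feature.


underlying: ar-ezsa-to
RANK=mi - signalled by the affix ar-
POLE=ib - signalled by the affix -to
check: arezsato -> arezsado
lemma: ezsa; RANK=mi; POLE=ib


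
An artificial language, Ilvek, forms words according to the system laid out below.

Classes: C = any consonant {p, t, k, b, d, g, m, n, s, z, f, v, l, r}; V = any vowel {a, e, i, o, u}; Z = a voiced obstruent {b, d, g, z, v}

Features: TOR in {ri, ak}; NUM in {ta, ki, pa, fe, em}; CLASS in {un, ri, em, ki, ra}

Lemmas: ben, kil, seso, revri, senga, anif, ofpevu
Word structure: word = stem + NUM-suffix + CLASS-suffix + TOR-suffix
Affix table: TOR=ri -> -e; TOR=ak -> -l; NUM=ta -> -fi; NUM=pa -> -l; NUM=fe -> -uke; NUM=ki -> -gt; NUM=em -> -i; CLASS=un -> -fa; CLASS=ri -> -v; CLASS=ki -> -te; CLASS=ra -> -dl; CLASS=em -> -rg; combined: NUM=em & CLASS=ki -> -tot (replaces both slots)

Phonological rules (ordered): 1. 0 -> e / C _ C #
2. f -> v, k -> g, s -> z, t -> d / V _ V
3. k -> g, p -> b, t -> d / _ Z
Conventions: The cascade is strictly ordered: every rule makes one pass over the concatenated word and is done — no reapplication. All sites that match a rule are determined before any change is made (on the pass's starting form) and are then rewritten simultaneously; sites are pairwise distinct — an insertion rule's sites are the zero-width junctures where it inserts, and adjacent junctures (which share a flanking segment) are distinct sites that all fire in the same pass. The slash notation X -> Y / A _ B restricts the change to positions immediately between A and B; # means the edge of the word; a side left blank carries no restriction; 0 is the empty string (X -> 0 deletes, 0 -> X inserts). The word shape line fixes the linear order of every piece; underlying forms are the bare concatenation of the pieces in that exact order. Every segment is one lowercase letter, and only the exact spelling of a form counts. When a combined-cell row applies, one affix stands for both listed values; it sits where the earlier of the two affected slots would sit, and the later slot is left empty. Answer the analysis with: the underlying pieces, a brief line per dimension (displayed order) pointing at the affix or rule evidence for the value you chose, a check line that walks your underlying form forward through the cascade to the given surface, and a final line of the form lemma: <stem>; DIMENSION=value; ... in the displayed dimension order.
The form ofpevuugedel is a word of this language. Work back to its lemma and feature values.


underlying: ofpevu-uke-te-l
TOR=ak - signalled by the affix -l
NUM=fe - signalled by the affix -uke
CLASS=ki - signalled by the affix -te
check: ofpevuuketel -> ofpevuuketel -> ofpevuugedel -> ofpevuugedel
lemma: ofpevu; TOR=ak; NUM=fe; CLASS=ki


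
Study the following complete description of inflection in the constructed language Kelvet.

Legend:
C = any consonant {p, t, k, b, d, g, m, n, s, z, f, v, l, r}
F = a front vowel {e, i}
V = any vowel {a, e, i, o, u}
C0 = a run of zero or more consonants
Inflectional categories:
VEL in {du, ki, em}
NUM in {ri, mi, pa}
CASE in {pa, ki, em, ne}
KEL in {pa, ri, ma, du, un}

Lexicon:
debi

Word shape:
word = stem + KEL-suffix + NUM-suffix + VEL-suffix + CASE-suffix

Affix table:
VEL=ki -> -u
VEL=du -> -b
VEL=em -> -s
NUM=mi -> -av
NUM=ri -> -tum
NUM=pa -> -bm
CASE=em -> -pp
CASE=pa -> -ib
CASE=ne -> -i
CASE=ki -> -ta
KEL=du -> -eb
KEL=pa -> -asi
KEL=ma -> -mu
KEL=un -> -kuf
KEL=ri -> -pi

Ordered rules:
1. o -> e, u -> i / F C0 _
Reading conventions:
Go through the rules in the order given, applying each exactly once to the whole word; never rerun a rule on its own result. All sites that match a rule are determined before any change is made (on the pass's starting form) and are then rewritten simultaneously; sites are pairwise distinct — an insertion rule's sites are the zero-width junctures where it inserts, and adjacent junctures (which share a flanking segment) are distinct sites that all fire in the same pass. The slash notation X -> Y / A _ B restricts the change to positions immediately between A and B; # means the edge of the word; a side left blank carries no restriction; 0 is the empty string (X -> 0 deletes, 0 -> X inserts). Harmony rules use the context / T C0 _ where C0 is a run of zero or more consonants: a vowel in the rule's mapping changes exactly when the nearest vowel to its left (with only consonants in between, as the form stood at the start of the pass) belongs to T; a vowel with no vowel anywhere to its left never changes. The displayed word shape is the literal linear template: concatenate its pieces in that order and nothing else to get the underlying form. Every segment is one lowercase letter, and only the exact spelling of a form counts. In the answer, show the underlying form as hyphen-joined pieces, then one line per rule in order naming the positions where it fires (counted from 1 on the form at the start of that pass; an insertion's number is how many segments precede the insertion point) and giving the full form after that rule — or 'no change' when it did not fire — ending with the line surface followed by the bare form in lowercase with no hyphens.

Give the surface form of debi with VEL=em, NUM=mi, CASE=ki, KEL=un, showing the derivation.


underlying: debi-kuf-av-s-ta
1. o -> e, u -> i / F C0 _: fires at position(s) 6: debikifavsta
surface: debikifavsta
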